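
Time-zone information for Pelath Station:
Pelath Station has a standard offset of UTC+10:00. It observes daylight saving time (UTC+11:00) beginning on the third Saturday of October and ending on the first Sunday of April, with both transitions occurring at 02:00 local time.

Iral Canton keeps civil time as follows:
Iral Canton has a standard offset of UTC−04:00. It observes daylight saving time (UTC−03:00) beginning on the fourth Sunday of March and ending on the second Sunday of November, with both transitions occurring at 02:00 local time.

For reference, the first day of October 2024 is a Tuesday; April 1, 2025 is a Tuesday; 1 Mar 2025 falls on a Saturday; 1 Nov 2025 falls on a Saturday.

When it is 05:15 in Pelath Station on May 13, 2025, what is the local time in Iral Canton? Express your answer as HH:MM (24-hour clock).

1 October 2024 is a Tuesday, so the first Saturday is October 5 and the third is October 19.
1 April 2025 is a Tuesday, so the first Sunday is April 6.
May 13, 2025 is outside the daylight-saving period (19 October 2024 – 6 April 2025), so Pelath Station is on standard time, UTC+10:00.
05:15 Pelath Station − 10h = 19:15 UTC (rolling into the previous day, 12 May 2025).
1 March 2025 is a Saturday, so the first Sunday is March 2 and the fourth is March 23.
1 November 2025 is a Saturday, so the first Sunday is November 2 and the second is November 9.
At the standard offset (UTC−04:00), 19:15 UTC − 4h = 15:15 Iral Canton standard time.
The standard-time date in Iral Canton, May 12, 2025, lies within the daylight-saving period (23 March – 9 November), so Iral Canton is on daylight time, UTC−03:00.
19:15 UTC − 3h = 16:15 Iral Canton.

16:15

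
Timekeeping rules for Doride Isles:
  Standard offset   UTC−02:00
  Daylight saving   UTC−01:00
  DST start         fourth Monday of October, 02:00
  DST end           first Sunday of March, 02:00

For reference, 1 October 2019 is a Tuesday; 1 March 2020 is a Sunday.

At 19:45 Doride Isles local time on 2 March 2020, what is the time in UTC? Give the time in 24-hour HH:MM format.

21:45

1 October 2019 is a Tuesday, so the first Monday is October 7 and the fourth is October 28.
1 March 2020 is a Sunday, so the first Sunday is March 1.
Daylight saving runs 28 October 2019 – 1 March 2020; 2 March 2020 is outside that window, so Doride Isles is on standard time at UTC−02:00.
19:45 local + 2h = 21:45 UTC.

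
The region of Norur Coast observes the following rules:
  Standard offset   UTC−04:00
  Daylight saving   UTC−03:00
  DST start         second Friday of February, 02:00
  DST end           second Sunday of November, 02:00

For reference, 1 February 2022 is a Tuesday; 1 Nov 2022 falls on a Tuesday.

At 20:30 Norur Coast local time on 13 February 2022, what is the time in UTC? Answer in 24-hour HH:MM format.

1 February 2022 is a Tuesday, so the first Friday is February 4 and the second is February 11.
1 November 2022 is a Tuesday, so the first Sunday is November 6 and the second is November 13.
13 February 2022 lies within the daylight-saving period (11 February – 13 November), so Norur Coast is on daylight time, UTC−03:00.
20:30 local + 3h = 23:30 UTC.

23:30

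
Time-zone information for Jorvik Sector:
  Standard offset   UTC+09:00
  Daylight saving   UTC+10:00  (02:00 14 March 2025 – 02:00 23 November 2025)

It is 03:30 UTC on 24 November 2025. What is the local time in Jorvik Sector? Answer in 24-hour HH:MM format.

At the standard offset (UTC+09:00), 03:30 UTC + 9h = 12:30 Jorvik Sector standard time.
Daylight saving runs 14 March – 23 November; the standard-time date in Jorvik Sector, 24 November 2025, is outside that window, so Jorvik Sector is on standard time at UTC+09:00.
03:30 UTC + 9h = 12:30 local.

12:30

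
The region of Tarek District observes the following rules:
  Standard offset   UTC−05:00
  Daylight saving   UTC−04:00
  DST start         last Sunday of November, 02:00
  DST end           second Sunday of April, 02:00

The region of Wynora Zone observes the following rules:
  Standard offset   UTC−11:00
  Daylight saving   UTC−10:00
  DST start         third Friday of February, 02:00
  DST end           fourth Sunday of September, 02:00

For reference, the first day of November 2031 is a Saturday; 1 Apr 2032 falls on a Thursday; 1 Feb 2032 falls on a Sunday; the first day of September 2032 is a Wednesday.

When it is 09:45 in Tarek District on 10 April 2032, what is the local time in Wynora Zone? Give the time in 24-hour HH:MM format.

03:45

1 November 2031 is a Saturday, so Sundays fall on 2, 9, 16, 23, 30; the last is November 30.
1 April 2032 is a Thursday, so the first Sunday is April 4 and the second is April 11.
Daylight saving runs 30 November 2031 – 11 April 2032; 10 April 2032 is inside that window, so Tarek District is at UTC−04:00.
09:45 Tarek District + 4h = 13:45 UTC.
1 February 2032 is a Sunday, so the first Friday is February 6 and the third is February 20.
1 September 2032 is a Wednesday, so the first Sunday is September 5 and the fourth is September 26.
At the standard offset (UTC−11:00), 13:45 UTC − 11h = 02:45 Wynora Zone standard time.
The standard-time date in Wynora Zone, 10 April 2032, falls between 20 February and 26 September, so daylight saving is in effect and Wynora Zone is at UTC−10:00.
13:45 UTC − 10h = 03:45 Wynora Zone.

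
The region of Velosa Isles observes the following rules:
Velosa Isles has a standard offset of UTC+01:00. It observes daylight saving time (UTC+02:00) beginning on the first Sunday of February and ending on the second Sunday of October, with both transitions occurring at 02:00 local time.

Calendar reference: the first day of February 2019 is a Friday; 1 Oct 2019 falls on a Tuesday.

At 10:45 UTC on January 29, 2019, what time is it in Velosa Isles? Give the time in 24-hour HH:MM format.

11:45

1 February 2019 is a Friday, so the first Sunday is February 3.
1 October 2019 is a Tuesday, so the first Sunday is October 6 and the second is October 13.
At the standard offset (UTC+01:00), 10:45 UTC + 1h = 11:45 Velosa Isles standard time.
The standard-time date in Velosa Isles, January 29, 2019, is outside the daylight-saving period (3 February – 13 October), so Velosa Isles is on standard time, UTC+01:00.
10:45 UTC + 1h = 11:45 local.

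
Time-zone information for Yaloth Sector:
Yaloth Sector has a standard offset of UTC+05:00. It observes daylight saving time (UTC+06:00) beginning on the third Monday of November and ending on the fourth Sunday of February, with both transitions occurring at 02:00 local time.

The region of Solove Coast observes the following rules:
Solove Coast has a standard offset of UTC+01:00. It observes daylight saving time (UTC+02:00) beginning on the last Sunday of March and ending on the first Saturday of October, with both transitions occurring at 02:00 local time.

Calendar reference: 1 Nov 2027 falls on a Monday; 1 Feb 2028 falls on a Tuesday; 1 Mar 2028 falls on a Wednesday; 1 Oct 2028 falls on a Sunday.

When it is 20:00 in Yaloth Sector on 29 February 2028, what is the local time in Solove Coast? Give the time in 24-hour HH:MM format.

16:00

1 November 2027 is a Monday, so the first Monday is November 1 and the third is November 15.
1 February 2028 is a Tuesday, so the first Sunday is February 6 and the fourth is February 27.
29 February 2028 is outside the daylight-saving period (15 November 2027 – 27 February 2028), so Yaloth Sector is on standard time, UTC+05:00.
20:00 Yaloth Sector − 5h = 15:00 UTC.
1 March 2028 is a Wednesday, so Sundays fall on 5, 12, 19, 26; the last is March 26.
1 October 2028 is a Sunday, so the first Saturday is October 7.
At the standard offset (UTC+01:00), 15:00 UTC + 1h = 16:00 Solove Coast standard time.
Daylight saving runs 26 March – 7 October; the standard-time date in Solove Coast, 29 February 2028, is outside that window, so Solove Coast is on standard time at UTC+01:00.
15:00 UTC + 1h = 16:00 Solove Coast.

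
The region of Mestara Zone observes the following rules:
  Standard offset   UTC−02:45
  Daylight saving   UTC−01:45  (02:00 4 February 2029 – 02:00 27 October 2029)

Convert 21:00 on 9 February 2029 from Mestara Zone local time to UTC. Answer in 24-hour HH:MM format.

9 February 2029 falls between 4 February and 27 October, so daylight saving is in effect and Mestara Zone is at UTC−01:45.
21:00 local + 1h45m = 22:45 UTC.

22:45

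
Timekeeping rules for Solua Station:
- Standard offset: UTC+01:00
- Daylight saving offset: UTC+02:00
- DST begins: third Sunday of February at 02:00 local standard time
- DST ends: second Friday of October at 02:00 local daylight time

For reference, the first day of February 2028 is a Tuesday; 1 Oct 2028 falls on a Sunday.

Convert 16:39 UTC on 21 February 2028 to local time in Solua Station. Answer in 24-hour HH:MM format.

1 February 2028 is a Tuesday, so the first Sunday is February 6 and the third is February 20.
1 October 2028 is a Sunday, so the first Friday is October 6 and the second is October 13.
At the standard offset (UTC+01:00), 16:39 UTC + 1h = 17:39 Solua Station standard time.
The standard-time date in Solua Station, 21 February 2028, lies within the daylight-saving period (20 February – 13 October), so Solua Station is on daylight time, UTC+02:00.
16:39 UTC + 2h = 18:39 local.

18:39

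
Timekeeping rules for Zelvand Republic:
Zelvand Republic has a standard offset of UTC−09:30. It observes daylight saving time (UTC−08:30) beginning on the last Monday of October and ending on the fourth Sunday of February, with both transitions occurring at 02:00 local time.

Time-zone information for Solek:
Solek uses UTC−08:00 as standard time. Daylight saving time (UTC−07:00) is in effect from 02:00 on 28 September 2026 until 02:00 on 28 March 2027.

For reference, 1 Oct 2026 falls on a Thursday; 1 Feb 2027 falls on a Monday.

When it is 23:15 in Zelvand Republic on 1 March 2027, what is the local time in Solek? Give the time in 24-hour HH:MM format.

01:45

1 October 2026 is a Thursday, so Mondays fall on 5, 12, 19, 26; the last is October 26.
1 February 2027 is a Monday, so the first Sunday is February 7 and the fourth is February 28.
1 March 2027 does not fall between 26 October 2026 and 28 February 2027, so daylight saving is not in effect and Zelvand Republic is at UTC−09:30.
23:15 Zelvand Republic + 9h30m = 08:45 UTC (rolling into the next day, 2 March 2027).
At the standard offset (UTC−08:00), 08:45 UTC − 8h = 00:45 Solek standard time.
The standard-time date in Solek, 2 March 2027, falls between 28 September 2026 and 28 March 2027, so daylight saving is in effect and Solek is at UTC−07:00.
08:45 UTC − 7h = 01:45 Solek.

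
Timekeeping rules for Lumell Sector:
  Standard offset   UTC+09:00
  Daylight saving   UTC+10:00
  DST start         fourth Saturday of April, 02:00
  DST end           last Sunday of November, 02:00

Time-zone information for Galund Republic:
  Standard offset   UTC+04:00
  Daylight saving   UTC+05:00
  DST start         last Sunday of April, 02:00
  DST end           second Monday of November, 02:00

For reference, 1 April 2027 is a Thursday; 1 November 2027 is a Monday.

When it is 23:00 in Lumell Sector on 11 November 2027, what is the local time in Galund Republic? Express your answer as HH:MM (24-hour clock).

1 April 2027 is a Thursday, so the first Saturday is April 3 and the fourth is April 24.
1 November 2027 is a Monday, so Sundays fall on 7, 14, 21, 28; the last is November 28.
11 November 2027 falls between 24 April and 28 November, so daylight saving is in effect and Lumell Sector is at UTC+10:00.
23:00 Lumell Sector − 10h = 13:00 UTC.
1 April 2027 is a Thursday, so Sundays fall on 4, 11, 18, 25; the last is April 25.
1 November 2027 is a Monday, so the first Monday is November 1 and the second is November 8.
At the standard offset (UTC+04:00), 13:00 UTC + 4h = 17:00 Galund Republic standard time.
The standard-time date in Galund Republic, 11 November 2027, is outside the daylight-saving period (25 April – 8 November), so Galund Republic is on standard time, UTC+04:00.
13:00 UTC + 4h = 17:00 Galund Republic.

17:00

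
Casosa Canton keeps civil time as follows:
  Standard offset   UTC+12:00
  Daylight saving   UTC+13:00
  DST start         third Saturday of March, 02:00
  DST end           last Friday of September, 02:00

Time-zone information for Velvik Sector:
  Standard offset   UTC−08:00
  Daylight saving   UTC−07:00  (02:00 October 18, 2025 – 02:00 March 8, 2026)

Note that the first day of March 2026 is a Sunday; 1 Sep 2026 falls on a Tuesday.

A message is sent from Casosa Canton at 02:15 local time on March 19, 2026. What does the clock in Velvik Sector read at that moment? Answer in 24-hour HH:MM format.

06:15

1 March 2026 is a Sunday, so the first Saturday is March 7 and the third is March 21.
1 September 2026 is a Tuesday, so Fridays fall on 4, 11, 18, 25; the last is September 25.
March 19, 2026 does not fall between 21 March and 25 September, so daylight saving is not in effect and Casosa Canton is at UTC+12:00.
02:15 Casosa Canton − 12h = 14:15 UTC (rolling into the previous day, 18 March 2026).
At the standard offset (UTC−08:00), 14:15 UTC − 8h = 06:15 Velvik Sector standard time.
Daylight saving runs 18 October 2025 – 8 March 2026; the standard-time date in Velvik Sector, March 18, 2026, is outside that window, so Velvik Sector is on standard time at UTC−08:00.
14:15 UTC − 8h = 06:15 Velvik Sector.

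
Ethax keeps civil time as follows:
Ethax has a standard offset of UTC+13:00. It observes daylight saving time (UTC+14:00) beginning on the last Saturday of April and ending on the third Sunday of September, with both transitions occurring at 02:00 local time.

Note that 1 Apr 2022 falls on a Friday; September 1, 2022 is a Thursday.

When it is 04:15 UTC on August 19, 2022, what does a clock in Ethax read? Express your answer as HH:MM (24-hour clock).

1 April 2022 is a Friday, so Saturdays fall on 2, 9, 16, 23, 30; the last is April 30.
1 September 2022 is a Thursday, so the first Sunday is September 4 and the third is September 18.
At the standard offset (UTC+13:00), 04:15 UTC + 13h = 17:15 Ethax standard time.
The standard-time date in Ethax, August 19, 2022, lies within the daylight-saving period (30 April – 18 September), so Ethax is on daylight time, UTC+14:00.
04:15 UTC + 14h = 18:15 local.

18:15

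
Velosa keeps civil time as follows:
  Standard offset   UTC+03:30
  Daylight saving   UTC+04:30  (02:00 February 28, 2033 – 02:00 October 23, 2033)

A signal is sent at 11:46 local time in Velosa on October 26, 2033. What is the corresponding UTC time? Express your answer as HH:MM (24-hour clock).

08:16

October 26, 2033 does not fall between 28 February and 23 October, so daylight saving is not in effect and Velosa is at UTC+03:30.
11:46 local − 3h30m = 08:16 UTC.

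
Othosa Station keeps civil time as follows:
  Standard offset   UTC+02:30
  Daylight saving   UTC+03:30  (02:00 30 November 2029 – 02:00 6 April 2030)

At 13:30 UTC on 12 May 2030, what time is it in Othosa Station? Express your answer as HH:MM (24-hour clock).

16:00

At the standard offset (UTC+02:30), 13:30 UTC + 2h30m = 16:00 Othosa Station standard time.
The standard-time date in Othosa Station, 12 May 2030, is outside the daylight-saving period (30 November 2029 – 6 April 2030), so Othosa Station is on standard time, UTC+02:30.
13:30 UTC + 2h30m = 16:00 local.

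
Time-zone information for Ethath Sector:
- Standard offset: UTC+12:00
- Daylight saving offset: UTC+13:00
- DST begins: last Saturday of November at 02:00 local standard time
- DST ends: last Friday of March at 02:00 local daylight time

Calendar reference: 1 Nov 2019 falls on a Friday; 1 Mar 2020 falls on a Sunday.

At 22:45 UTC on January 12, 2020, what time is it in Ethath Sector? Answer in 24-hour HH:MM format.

11:45

1 November 2019 is a Friday, so Saturdays fall on 2, 9, 16, 23, 30; the last is November 30.
1 March 2020 is a Sunday, so Fridays fall on 6, 13, 20, 27; the last is March 27.
At the standard offset (UTC+12:00), 22:45 UTC + 12h = 10:45 Ethath Sector standard time (rolling into the next day, 13 January 2020).
The standard-time date in Ethath Sector, January 13, 2020, lies within the daylight-saving period (30 November 2019 – 27 March 2020), so Ethath Sector is on daylight time, UTC+13:00.
22:45 UTC + 13h = 11:45 local (rolling into the next day, 13 January 2020).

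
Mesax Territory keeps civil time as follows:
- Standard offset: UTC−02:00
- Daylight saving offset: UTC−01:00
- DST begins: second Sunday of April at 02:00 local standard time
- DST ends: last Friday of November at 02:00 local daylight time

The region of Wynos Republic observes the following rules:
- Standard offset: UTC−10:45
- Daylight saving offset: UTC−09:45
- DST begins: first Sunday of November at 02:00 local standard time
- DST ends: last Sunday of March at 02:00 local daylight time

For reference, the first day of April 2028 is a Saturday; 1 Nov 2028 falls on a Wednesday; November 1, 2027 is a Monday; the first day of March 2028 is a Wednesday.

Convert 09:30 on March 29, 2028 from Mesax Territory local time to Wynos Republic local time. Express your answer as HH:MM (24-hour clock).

1 April 2028 is a Saturday, so the first Sunday is April 2 and the second is April 9.
1 November 2028 is a Wednesday, so Fridays fall on 3, 10, 17, 24; the last is November 24.
March 29, 2028 does not fall between 9 April and 24 November, so daylight saving is not in effect and Mesax Territory is at UTC−02:00.
09:30 Mesax Territory + 2h = 11:30 UTC.
1 November 2027 is a Monday, so the first Sunday is November 7.
1 March 2028 is a Wednesday, so Sundays fall on 5, 12, 19, 26; the last is March 26.
At the standard offset (UTC−10:45), 11:30 UTC − 10h45m = 00:45 Wynos Republic standard time.
Daylight saving runs 7 November 2027 – 26 March 2028; the standard-time date in Wynos Republic, March 29, 2028, is outside that window, so Wynos Republic is on standard time at UTC−10:45.
11:30 UTC − 10h45m = 00:45 Wynos Republic.

00:45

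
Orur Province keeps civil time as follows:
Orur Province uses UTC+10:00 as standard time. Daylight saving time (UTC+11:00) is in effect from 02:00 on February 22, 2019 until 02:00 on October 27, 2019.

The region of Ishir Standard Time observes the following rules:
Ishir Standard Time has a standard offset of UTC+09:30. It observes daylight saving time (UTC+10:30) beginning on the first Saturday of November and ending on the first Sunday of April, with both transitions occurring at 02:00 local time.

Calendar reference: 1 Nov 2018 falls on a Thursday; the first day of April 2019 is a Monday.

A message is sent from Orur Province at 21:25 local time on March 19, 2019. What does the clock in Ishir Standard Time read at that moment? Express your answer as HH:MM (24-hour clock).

Daylight saving runs 22 February – 27 October; March 19, 2019 is inside that window, so Orur Province is at UTC+11:00.
21:25 Orur Province − 11h = 10:25 UTC.
1 November 2018 is a Thursday, so the first Saturday is November 3.
1 April 2019 is a Monday, so the first Sunday is April 7.
At the standard offset (UTC+09:30), 10:25 UTC + 9h30m = 19:55 Ishir Standard Time standard time.
Daylight saving runs 3 November 2018 – 7 April 2019; the standard-time date in Ishir Standard Time, March 19, 2019, is inside that window, so Ishir Standard Time is at UTC+10:30.
10:25 UTC + 10h30m = 20:55 Ishir Standard Time.

20:55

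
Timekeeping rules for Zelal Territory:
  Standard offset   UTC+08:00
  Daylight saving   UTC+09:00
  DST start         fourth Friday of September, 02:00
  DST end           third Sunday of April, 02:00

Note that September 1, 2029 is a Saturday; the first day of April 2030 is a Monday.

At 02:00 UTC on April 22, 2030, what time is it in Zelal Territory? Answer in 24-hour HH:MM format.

1 September 2029 is a Saturday, so the first Friday is September 7 and the fourth is September 28.
1 April 2030 is a Monday, so the first Sunday is April 7 and the third is April 21.
At the standard offset (UTC+08:00), 02:00 UTC + 8h = 10:00 Zelal Territory standard time.
Daylight saving runs 28 September 2029 – 21 April 2030; the standard-time date in Zelal Territory, April 22, 2030, is outside that window, so Zelal Territory is on standard time at UTC+08:00.
02:00 UTC + 8h = 10:00 local.

10:00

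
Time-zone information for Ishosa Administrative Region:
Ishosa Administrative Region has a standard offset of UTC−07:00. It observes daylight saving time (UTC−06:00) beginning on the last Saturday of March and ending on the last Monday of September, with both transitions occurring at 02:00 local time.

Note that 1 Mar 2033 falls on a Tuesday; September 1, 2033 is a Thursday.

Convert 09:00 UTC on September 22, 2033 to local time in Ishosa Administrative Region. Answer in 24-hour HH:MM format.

1 March 2033 is a Tuesday, so Saturdays fall on 5, 12, 19, 26; the last is March 26.
1 September 2033 is a Thursday, so Mondays fall on 5, 12, 19, 26; the last is September 26.
At the standard offset (UTC−07:00), 09:00 UTC − 7h = 02:00 Ishosa Administrative Region standard time.
The standard-time date in Ishosa Administrative Region, September 22, 2033, falls between 26 March and 26 September, so daylight saving is in effect and Ishosa Administrative Region is at UTC−06:00.
09:00 UTC − 6h = 03:00 local.

03:00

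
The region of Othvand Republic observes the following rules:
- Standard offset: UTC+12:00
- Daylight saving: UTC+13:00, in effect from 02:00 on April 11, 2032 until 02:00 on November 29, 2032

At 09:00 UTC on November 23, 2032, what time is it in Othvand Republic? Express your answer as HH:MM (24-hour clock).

22:00

At the standard offset (UTC+12:00), 09:00 UTC + 12h = 21:00 Othvand Republic standard time.
Daylight saving runs 11 April – 29 November; the standard-time date in Othvand Republic, November 23, 2032, is inside that window, so Othvand Republic is at UTC+13:00.
09:00 UTC + 13h = 22:00 local.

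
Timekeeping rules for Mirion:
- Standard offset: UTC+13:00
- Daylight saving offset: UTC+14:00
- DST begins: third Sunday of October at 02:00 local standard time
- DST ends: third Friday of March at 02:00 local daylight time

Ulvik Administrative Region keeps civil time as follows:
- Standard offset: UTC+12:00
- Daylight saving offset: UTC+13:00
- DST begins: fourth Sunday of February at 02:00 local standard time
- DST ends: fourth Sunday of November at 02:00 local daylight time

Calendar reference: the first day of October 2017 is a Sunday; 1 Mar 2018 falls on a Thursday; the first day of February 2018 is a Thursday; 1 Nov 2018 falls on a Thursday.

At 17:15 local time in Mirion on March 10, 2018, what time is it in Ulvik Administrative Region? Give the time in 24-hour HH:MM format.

16:15

1 October 2017 is a Sunday, so the first Sunday is October 1 and the third is October 15.
1 March 2018 is a Thursday, so the first Friday is March 2 and the third is March 16.
March 10, 2018 lies within the daylight-saving period (15 October 2017 – 16 March 2018), so Mirion is on daylight time, UTC+14:00.
17:15 Mirion − 14h = 03:15 UTC.
1 February 2018 is a Thursday, so the first Sunday is February 4 and the fourth is February 25.
1 November 2018 is a Thursday, so the first Sunday is November 4 and the fourth is November 25.
At the standard offset (UTC+12:00), 03:15 UTC + 12h = 15:15 Ulvik Administrative Region standard time.
The standard-time date in Ulvik Administrative Region, March 10, 2018, lies within the daylight-saving period (25 February – 25 November), so Ulvik Administrative Region is on daylight time, UTC+13:00.
03:15 UTC + 13h = 16:15 Ulvik Administrative Region.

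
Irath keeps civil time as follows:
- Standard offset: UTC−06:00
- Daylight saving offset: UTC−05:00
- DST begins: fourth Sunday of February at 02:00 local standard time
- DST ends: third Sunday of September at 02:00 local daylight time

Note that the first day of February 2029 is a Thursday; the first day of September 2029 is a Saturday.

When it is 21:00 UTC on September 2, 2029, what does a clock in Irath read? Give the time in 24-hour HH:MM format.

1 February 2029 is a Thursday, so the first Sunday is February 4 and the fourth is February 25.
1 September 2029 is a Saturday, so the first Sunday is September 2 and the third is September 16.
At the standard offset (UTC−06:00), 21:00 UTC − 6h = 15:00 Irath standard time.
Daylight saving runs 25 February – 16 September; the standard-time date in Irath, September 2, 2029, is inside that window, so Irath is at UTC−05:00.
21:00 UTC − 5h = 16:00 local.

16:00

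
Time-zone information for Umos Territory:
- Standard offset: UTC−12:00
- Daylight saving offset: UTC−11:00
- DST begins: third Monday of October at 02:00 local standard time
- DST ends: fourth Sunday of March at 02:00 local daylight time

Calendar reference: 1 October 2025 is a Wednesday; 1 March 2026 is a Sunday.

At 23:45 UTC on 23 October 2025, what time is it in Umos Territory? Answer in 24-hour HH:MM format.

1 October 2025 is a Wednesday, so the first Monday is October 6 and the third is October 20.
1 March 2026 is a Sunday, so the first Sunday is March 1 and the fourth is March 22.
At the standard offset (UTC−12:00), 23:45 UTC − 12h = 11:45 Umos Territory standard time.
The standard-time date in Umos Territory, 23 October 2025, falls between 20 October 2025 and 22 March 2026, so daylight saving is in effect and Umos Territory is at UTC−11:00.
23:45 UTC − 11h = 12:45 local.

12:45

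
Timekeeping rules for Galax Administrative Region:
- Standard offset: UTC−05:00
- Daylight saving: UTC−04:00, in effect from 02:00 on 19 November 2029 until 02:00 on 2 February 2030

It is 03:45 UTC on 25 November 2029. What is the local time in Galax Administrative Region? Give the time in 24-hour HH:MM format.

At the standard offset (UTC−05:00), 03:45 UTC − 5h = 22:45 Galax Administrative Region standard time (rolling into the previous day, 24 November 2029).
Daylight saving runs 19 November 2029 – 2 February 2030; the standard-time date in Galax Administrative Region, 24 November 2029, is inside that window, so Galax Administrative Region is at UTC−04:00.
03:45 UTC − 4h = 23:45 local (rolling into the previous day, 24 November 2029).

23:45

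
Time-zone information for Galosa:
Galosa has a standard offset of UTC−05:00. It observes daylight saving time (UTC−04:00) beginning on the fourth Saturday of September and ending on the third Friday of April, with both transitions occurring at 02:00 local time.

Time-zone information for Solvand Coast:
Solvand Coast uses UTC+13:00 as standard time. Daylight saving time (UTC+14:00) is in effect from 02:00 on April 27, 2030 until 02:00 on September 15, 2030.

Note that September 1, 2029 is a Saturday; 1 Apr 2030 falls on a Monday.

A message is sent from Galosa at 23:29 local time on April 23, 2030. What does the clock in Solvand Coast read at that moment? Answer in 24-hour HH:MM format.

1 September 2029 is a Saturday, so the first Saturday is September 1 and the fourth is September 22.
1 April 2030 is a Monday, so the first Friday is April 5 and the third is April 19.
April 23, 2030 is outside the daylight-saving period (22 September 2029 – 19 April 2030), so Galosa is on standard time, UTC−05:00.
23:29 Galosa + 5h = 04:29 UTC (rolling into the next day, 24 April 2030).
At the standard offset (UTC+13:00), 04:29 UTC + 13h = 17:29 Solvand Coast standard time.
The standard-time date in Solvand Coast, April 24, 2030, is outside the daylight-saving period (27 April – 15 September), so Solvand Coast is on standard time, UTC+13:00.
04:29 UTC + 13h = 17:29 Solvand Coast.

17:29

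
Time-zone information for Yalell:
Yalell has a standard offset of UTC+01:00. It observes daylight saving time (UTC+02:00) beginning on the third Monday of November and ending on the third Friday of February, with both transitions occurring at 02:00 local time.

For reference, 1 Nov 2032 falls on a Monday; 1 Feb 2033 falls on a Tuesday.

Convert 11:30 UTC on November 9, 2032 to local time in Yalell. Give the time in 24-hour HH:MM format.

12:30

1 November 2032 is a Monday, so the first Monday is November 1 and the third is November 15.
1 February 2033 is a Tuesday, so the first Friday is February 4 and the third is February 18.
At the standard offset (UTC+01:00), 11:30 UTC + 1h = 12:30 Yalell standard time.
The standard-time date in Yalell, November 9, 2032, is outside the daylight-saving period (15 November 2032 – 18 February 2033), so Yalell is on standard time, UTC+01:00.
11:30 UTC + 1h = 12:30 local.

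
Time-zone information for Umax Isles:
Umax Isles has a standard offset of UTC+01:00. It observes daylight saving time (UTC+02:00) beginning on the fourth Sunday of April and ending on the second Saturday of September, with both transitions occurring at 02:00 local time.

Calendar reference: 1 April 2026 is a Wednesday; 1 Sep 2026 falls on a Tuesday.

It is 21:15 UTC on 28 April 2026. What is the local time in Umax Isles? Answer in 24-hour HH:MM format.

23:15

1 April 2026 is a Wednesday, so the first Sunday is April 5 and the fourth is April 26.
1 September 2026 is a Tuesday, so the first Saturday is September 5 and the second is September 12.
At the standard offset (UTC+01:00), 21:15 UTC + 1h = 22:15 Umax Isles standard time.
The standard-time date in Umax Isles, 28 April 2026, falls between 26 April and 12 September, so daylight saving is in effect and Umax Isles is at UTC+02:00.
21:15 UTC + 2h = 23:15 local.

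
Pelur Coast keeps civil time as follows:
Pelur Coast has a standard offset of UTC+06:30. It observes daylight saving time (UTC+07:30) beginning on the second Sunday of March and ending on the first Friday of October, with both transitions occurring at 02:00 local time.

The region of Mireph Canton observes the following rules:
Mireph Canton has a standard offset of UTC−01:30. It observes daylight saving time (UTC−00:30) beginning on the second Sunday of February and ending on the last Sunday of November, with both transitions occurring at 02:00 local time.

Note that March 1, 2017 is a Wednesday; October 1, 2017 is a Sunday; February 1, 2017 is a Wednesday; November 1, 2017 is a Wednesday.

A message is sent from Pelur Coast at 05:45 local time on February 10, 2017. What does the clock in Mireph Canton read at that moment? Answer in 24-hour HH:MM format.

1 March 2017 is a Wednesday, so the first Sunday is March 5 and the second is March 12.
1 October 2017 is a Sunday, so the first Friday is October 6.
February 10, 2017 does not fall between 12 March and 6 October, so daylight saving is not in effect and Pelur Coast is at UTC+06:30.
05:45 Pelur Coast − 6h30m = 23:15 UTC (rolling into the previous day, 9 February 2017).
1 February 2017 is a Wednesday, so the first Sunday is February 5 and the second is February 12.
1 November 2017 is a Wednesday, so Sundays fall on 5, 12, 19, 26; the last is November 26.
At the standard offset (UTC−01:30), 23:15 UTC − 1h30m = 21:45 Mireph Canton standard time.
The standard-time date in Mireph Canton, February 9, 2017, does not fall between 12 February and 26 November, so daylight saving is not in effect and Mireph Canton is at UTC−01:30.
23:15 UTC − 1h30m = 21:45 Mireph Canton.

21:45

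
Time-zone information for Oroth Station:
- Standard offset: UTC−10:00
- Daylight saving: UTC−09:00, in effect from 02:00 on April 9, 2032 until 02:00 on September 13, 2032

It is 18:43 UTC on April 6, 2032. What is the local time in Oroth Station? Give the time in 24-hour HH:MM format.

08:43

At the standard offset (UTC−10:00), 18:43 UTC − 10h = 08:43 Oroth Station standard time.
The standard-time date in Oroth Station, April 6, 2032, is outside the daylight-saving period (9 April – 13 September), so Oroth Station is on standard time, UTC−10:00.
18:43 UTC − 10h = 08:43 local.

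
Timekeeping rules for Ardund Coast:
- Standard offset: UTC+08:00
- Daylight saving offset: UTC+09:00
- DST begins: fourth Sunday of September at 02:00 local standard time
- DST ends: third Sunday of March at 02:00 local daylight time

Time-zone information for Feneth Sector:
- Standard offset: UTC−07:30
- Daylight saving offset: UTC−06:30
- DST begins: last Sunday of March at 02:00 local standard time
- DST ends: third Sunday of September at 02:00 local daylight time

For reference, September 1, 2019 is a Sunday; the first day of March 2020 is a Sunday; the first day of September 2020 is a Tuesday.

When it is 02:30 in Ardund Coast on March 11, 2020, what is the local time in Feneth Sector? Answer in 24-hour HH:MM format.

10:00

1 September 2019 is a Sunday, so the first Sunday is September 1 and the fourth is September 22.
1 March 2020 is a Sunday, so the first Sunday is March 1 and the third is March 15.
Daylight saving runs 22 September 2019 – 15 March 2020; March 11, 2020 is inside that window, so Ardund Coast is at UTC+09:00.
02:30 Ardund Coast − 9h = 17:30 UTC (rolling into the previous day, 10 March 2020).
1 March 2020 is a Sunday, so Sundays fall on 1, 8, 15, 22, 29; the last is March 29.
1 September 2020 is a Tuesday, so the first Sunday is September 6 and the third is September 20.
At the standard offset (UTC−07:30), 17:30 UTC − 7h30m = 10:00 Feneth Sector standard time.
Daylight saving runs 29 March – 20 September; the standard-time date in Feneth Sector, March 10, 2020, is outside that window, so Feneth Sector is on standard time at UTC−07:30.
17:30 UTC − 7h30m = 10:00 Feneth Sector.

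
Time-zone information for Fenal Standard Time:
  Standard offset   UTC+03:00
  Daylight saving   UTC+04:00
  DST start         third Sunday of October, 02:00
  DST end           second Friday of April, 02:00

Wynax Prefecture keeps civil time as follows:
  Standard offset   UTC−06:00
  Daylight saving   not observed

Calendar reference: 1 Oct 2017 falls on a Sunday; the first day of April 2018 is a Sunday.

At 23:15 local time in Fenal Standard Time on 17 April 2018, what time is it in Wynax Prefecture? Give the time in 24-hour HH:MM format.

1 October 2017 is a Sunday, so the first Sunday is October 1 and the third is October 15.
1 April 2018 is a Sunday, so the first Friday is April 6 and the second is April 13.
Daylight saving runs 15 October 2017 – 13 April 2018; 17 April 2018 is outside that window, so Fenal Standard Time is on standard time at UTC+03:00.
23:15 Fenal Standard Time − 3h = 20:15 UTC.
Wynax Prefecture has no daylight saving, so its offset is UTC−06:00 year-round.
20:15 UTC − 6h = 14:15 Wynax Prefecture.

14:15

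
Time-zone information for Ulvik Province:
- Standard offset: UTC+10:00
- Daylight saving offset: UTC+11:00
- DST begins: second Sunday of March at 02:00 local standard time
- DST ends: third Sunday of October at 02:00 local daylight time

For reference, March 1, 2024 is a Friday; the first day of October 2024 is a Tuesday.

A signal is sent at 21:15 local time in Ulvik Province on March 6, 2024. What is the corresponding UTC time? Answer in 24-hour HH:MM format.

11:15

1 March 2024 is a Friday, so the first Sunday is March 3 and the second is March 10.
1 October 2024 is a Tuesday, so the first Sunday is October 6 and the third is October 20.
Daylight saving runs 10 March – 20 October; March 6, 2024 is outside that window, so Ulvik Province is on standard time at UTC+10:00.
21:15 local − 10h = 11:15 UTC.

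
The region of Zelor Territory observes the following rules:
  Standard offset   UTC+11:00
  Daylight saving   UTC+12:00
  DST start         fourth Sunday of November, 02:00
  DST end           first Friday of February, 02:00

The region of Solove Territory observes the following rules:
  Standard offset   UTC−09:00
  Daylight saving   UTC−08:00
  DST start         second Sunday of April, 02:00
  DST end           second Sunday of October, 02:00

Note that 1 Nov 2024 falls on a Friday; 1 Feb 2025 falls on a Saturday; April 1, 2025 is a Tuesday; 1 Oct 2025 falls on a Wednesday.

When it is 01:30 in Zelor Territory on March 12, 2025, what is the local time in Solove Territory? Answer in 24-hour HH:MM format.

1 November 2024 is a Friday, so the first Sunday is November 3 and the fourth is November 24.
1 February 2025 is a Saturday, so the first Friday is February 7.
March 12, 2025 does not fall between 24 November 2024 and 7 February 2025, so daylight saving is not in effect and Zelor Territory is at UTC+11:00.
01:30 Zelor Territory − 11h = 14:30 UTC (rolling into the previous day, 11 March 2025).
1 April 2025 is a Tuesday, so the first Sunday is April 6 and the second is April 13.
1 October 2025 is a Wednesday, so the first Sunday is October 5 and the second is October 12.
At the standard offset (UTC−09:00), 14:30 UTC − 9h = 05:30 Solove Territory standard time.
Daylight saving runs 13 April – 12 October; the standard-time date in Solove Territory, March 11, 2025, is outside that window, so Solove Territory is on standard time at UTC−09:00.
14:30 UTC − 9h = 05:30 Solove Territory.

05:30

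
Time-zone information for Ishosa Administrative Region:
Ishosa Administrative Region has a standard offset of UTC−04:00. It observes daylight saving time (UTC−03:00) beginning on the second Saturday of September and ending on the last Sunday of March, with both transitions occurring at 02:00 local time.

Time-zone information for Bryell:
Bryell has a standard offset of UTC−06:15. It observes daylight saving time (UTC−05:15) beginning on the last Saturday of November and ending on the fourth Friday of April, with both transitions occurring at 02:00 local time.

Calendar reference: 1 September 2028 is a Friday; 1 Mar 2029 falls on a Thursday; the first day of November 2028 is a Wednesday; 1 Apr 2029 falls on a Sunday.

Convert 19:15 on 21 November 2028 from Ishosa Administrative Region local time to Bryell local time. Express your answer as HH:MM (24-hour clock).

16:00

1 September 2028 is a Friday, so the first Saturday is September 2 and the second is September 9.
1 March 2029 is a Thursday, so Sundays fall on 4, 11, 18, 25; the last is March 25.
Daylight saving runs 9 September 2028 – 25 March 2029; 21 November 2028 is inside that window, so Ishosa Administrative Region is at UTC−03:00.
19:15 Ishosa Administrative Region + 3h = 22:15 UTC.
1 November 2028 is a Wednesday, so Saturdays fall on 4, 11, 18, 25; the last is November 25.
1 April 2029 is a Sunday, so the first Friday is April 6 and the fourth is April 27.
At the standard offset (UTC−06:15), 22:15 UTC − 6h15m = 16:00 Bryell standard time.
The standard-time date in Bryell, 21 November 2028, is outside the daylight-saving period (25 November 2028 – 27 April 2029), so Bryell is on standard time, UTC−06:15.
22:15 UTC − 6h15m = 16:00 Bryell.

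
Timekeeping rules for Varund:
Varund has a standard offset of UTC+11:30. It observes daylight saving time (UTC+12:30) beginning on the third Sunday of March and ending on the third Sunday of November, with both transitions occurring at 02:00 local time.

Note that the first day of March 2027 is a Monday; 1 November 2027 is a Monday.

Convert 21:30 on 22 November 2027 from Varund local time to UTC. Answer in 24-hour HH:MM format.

10:00

1 March 2027 is a Monday, so the first Sunday is March 7 and the third is March 21.
1 November 2027 is a Monday, so the first Sunday is November 7 and the third is November 21.
22 November 2027 is outside the daylight-saving period (21 March – 21 November), so Varund is on standard time, UTC+11:30.
21:30 local − 11h30m = 10:00 UTC.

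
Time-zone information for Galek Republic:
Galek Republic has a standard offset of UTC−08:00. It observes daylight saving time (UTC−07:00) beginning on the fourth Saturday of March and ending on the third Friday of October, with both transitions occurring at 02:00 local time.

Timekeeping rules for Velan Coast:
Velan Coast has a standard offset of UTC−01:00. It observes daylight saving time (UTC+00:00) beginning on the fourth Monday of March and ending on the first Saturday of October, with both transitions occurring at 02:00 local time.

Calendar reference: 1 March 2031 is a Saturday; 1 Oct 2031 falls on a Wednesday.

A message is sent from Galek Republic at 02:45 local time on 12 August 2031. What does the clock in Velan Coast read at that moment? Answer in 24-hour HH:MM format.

1 March 2031 is a Saturday, so the first Saturday is March 1 and the fourth is March 22.
1 October 2031 is a Wednesday, so the first Friday is October 3 and the third is October 17.
Daylight saving runs 22 March – 17 October; 12 August 2031 is inside that window, so Galek Republic is at UTC−07:00.
02:45 Galek Republic + 7h = 09:45 UTC.
1 March 2031 is a Saturday, so the first Monday is March 3 and the fourth is March 24.
1 October 2031 is a Wednesday, so the first Saturday is October 4.
At the standard offset (UTC−01:00), 09:45 UTC − 1h = 08:45 Velan Coast standard time.
The standard-time date in Velan Coast, 12 August 2031, lies within the daylight-saving period (24 March – 4 October), so Velan Coast is on daylight time, UTC+00:00.
09:45 UTC + 0h = 09:45 Velan Coast.

09:45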